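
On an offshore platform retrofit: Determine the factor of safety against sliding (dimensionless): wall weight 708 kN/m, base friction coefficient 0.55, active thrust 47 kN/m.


Resisting force = mu * W = 0.55 * 708 = 389.4 kN/m
FOS = Resisting / Driving = 389.4 / 47
= 8.2851 (dimensionless)

8.2851 (dimensionless)


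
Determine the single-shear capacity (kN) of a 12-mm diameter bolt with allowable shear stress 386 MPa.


A = pi * d^2 / 4 = pi * 12^2 / 4 = 113.0973 mm^2
V = f_v * A / 1000 = 386 * 113.0973 / 1000
= 43.6556 kN

43.6556 kN


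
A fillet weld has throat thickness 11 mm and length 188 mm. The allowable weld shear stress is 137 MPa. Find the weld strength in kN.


Strength = throat * length * allowable stress
= 11 * 188 * 137 N
= 283316 N
= 283.32 kN

283.32 kN


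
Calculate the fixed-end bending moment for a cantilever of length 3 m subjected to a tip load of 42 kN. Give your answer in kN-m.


For a cantilever with a point load at the free end:
M_max = P * L = 42 * 3 = 126 kN-m

126 kN-m


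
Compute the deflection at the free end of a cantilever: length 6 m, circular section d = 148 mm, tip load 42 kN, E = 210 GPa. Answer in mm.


I = pi * d^4 / 64 = pi * 148^4 / 64 = 23551401.72 mm^4
L = 6000.0 mm, P = 42000.0 N, E = 210000.0 MPa
delta = P * L^3 / (3 * E * I)
= 42000.0 * 6000.0^3 / (3 * 210000.0 * 23551401.72)
= 611.4286 mm

611.4286 mm


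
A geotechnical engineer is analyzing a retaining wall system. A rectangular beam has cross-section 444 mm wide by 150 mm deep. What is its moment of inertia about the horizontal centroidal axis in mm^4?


I = b * h^3 / 12
= 444 * 150^3 / 12
= 444 * 3375000 / 12
= 124875000.0 mm^4

124875000.0 mm^4


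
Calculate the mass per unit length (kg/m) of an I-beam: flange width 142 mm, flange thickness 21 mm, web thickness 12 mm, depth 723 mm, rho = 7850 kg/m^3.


A_flanges = 2 * 142 * 21 = 5964 mm^2
A_web = (723 - 2 * 21) * 12 = 8172 mm^2
A_total = 5964 + 8172 = 14136 mm^2 = 0.014136 m^2
Weight = rho * A = 7850 * 0.014136 = 110.9676 kg/m

110.9676 kg/m


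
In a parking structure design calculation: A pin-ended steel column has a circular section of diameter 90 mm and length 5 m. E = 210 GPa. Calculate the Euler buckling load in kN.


I = pi * d^4 / 64 = 3220623.34 mm^4
L = 5000.0 mm
P_cr = pi^2 * E * I / L^2
= 9.8696 * 210000.0 * 3220623.34 / 5000.0^2
= 267004.74 N = 267.0047 kN

267.0047 kN


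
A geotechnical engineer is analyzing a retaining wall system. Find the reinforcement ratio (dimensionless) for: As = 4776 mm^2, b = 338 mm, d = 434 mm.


rho = As / (b * d)
= 4776 / (338 * 434)
= 4776 / 146692
= 0.032558 (dimensionless)

0.032558 (dimensionless)


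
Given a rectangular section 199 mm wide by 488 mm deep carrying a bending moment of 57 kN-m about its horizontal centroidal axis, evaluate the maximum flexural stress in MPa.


I = b * h^3 / 12 = 199 * 488^3 / 12 = 1927220010.67 mm^4
y = h / 2 = 488 / 2 = 244.0 mm
M = 57 kN-m = 57000000.0 N-mm
sigma = M * y / I = 57000000.0 * 244.0 / 1927220010.67
= 7.22 MPa

7.22 MPa


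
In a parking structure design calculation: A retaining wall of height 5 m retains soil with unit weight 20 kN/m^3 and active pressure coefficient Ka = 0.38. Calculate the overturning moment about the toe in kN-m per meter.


Pa = 0.5 * Ka * gamma * H^2
= 0.5 * 0.38 * 20 * 5^2
= 95.0 kN/m
Arm = H / 3 = 5 / 3 = 1.6667 m
Mo = Pa * arm = Pa * H / 3 = 95.0 * 5 / 3 = 158.3333 kN-m/m

158.3333 kN-m/m


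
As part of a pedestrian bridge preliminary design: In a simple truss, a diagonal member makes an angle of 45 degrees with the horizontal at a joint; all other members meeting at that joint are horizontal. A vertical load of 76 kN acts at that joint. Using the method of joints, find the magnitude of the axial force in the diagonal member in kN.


At the joint, only the diagonal has a vertical component, so vertical equilibrium gives:
F * sin(45) = 76
F = 76 / sin(45)
= 76 / 0.707107
= 107.48 kN

107.48 kN


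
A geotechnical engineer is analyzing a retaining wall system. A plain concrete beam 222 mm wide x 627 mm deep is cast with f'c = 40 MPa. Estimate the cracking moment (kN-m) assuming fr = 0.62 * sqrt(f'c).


fr = 0.62 * sqrt(40) = 0.62 * 6.3246 = 3.9212 MPa
I = 222 * 627^3 / 12 = 4560099835.5 mm^4
y_t = 313.5 mm
M_cr = fr * I / y_t = 3.9212 * 4560099835.5 / 313.5 N-mm
= 57.0372 kN-m

57.0372 kN-m


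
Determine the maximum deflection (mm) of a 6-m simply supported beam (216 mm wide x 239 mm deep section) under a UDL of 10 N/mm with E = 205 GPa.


I = 216 * 239^3 / 12 = 245734542.0 mm^4
L = 6000.0 mm, w = 10 N/mm, E = 205000.0 MPa
delta = 5 * w * L^4 / (384 * E * I)
= 5 * 10 * 6000.0^4 / (384 * 205000.0 * 245734542.0)
= 3.3498 mm

3.3498 mm


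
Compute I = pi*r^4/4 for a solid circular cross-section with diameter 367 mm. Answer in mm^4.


r = d / 2 = 367 / 2 = 183.5 mm
I = pi * r^4 / 4 = pi * 183.5^4 / 4
= 890500475.54 mm^4

890500475.54 mm^4


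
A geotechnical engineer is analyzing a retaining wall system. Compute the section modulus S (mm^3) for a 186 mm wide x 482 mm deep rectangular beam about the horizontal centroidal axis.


S = b * h^2 / 6
= 186 * 482^2 / 6
= 186 * 232324 / 6
= 7202044.0 mm^3

7202044.0 mm^3


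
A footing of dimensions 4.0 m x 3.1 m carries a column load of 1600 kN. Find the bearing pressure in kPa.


A = 4.0 * 3.1 = 12.4 m^2
q = P / A = 1600 / 12.4
= 129.0323 kPa

129.0323 kPa


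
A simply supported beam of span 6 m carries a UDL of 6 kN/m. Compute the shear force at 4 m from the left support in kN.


R_A = w * L / 2 = 6 * 6 / 2 = 18.0 kN
V(x) = R_A - w * x = 18.0 - 6 * 4
= -6.0 kN

-6.0 kN


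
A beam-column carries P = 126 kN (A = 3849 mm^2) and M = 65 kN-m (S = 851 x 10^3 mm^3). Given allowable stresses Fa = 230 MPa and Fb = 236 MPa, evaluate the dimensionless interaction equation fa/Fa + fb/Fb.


f_a = P / A = 126000.0 / 3849 = 32.7358 MPa
f_b = M / S = 65000000.0 / 851000.0 = 76.3807 MPa
Ratio = f_a / Fa + f_b / Fb
= 32.7358 / 230 + 76.3807 / 236
= 0.466 (dimensionless)

0.466 (dimensionless)


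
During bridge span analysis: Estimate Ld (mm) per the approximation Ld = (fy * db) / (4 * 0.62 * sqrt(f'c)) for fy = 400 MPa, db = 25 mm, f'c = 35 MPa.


Ld = (fy * db) / (4 * 0.62 * sqrt(f'c))
= (400 * 25) / (4 * 0.62 * sqrt(35))
= 10000 / 14.6719
= 681.58 mm

681.58 mm


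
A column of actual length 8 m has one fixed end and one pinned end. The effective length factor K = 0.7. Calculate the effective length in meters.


L_eff = K * L
= 0.7 * 8
= 5.6 m

5.6 m


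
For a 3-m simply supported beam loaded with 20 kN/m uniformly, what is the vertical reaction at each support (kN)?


Total load = w * L = 20 * 3 = 60 kN
By symmetry, each reaction R = total / 2 = 60 / 2 = 30.0 kN

30.0 kN


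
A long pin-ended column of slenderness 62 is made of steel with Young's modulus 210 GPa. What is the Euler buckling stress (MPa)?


sigma_cr = pi^2 * E / lambda^2
= 9.8696 * 210000.0 / 62^2
= 9.8696 * 210000.0 / 3844
= 539.1823 MPa

539.1823 MPa


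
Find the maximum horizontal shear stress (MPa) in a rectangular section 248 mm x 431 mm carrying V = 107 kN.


A = b * h = 248 * 431 = 106888 mm^2
V = 107 kN = 107000.0 N
tau_max = 1.5 * V / A = 1.5 * 107000.0 / 106888
= 1.5016 MPa

1.5016 MPa


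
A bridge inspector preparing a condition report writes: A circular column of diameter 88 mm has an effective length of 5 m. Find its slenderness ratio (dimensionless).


Radius of gyration r = d / 4 = 88 / 4 = 22.0 mm
L_eff = 5000.0 mm
Slenderness ratio = L / r = 5000.0 / 22.0 = 227.27 (dimensionless)

227.27 (dimensionless)


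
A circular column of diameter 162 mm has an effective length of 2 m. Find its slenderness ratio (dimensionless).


Radius of gyration r = d / 4 = 162 / 4 = 40.5 mm
L_eff = 2000.0 mm
Slenderness ratio = L / r = 2000.0 / 40.5 = 49.38 (dimensionless)

49.38 (dimensionless)


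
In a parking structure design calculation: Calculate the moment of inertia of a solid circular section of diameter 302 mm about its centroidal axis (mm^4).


r = d / 2 = 302 / 2 = 151.0 mm
I = pi * r^4 / 4 = pi * 151.0^4 / 4
= 408317196.2 mm^4

408317196.2 mm^4


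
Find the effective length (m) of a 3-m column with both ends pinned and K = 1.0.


L_eff = K * L
= 1.0 * 3
= 3.0 m

3.0 m


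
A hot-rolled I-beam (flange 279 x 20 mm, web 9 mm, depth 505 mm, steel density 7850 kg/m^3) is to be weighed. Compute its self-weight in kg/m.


A_flanges = 2 * 279 * 20 = 11160 mm^2
A_web = (505 - 2 * 20) * 9 = 4185 mm^2
A_total = 11160 + 4185 = 15345 mm^2 = 0.015345 m^2
Weight = rho * A = 7850 * 0.015345 = 120.4583 kg/m

120.4583 kg/m


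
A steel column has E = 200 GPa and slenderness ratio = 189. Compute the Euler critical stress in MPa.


sigma_cr = pi^2 * E / lambda^2
= 9.8696 * 200000.0 / 189^2
= 9.8696 * 200000.0 / 35721
= 55.2594 MPa

55.2594 MPa


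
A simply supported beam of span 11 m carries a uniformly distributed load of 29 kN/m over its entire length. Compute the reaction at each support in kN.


Total load = w * L = 29 * 11 = 319 kN
By symmetry, each reaction R = total / 2 = 319 / 2 = 159.5 kN

159.5 kN


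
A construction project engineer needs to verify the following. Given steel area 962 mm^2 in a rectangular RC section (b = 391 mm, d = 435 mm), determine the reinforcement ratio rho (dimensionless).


rho = As / (b * d)
= 962 / (391 * 435)
= 962 / 170085
= 0.005656 (dimensionless)

0.005656 (dimensionless)


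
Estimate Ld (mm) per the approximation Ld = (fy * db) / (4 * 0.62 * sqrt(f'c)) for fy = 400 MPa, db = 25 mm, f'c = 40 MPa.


Ld = (fy * db) / (4 * 0.62 * sqrt(f'c))
= (400 * 25) / (4 * 0.62 * sqrt(40))
= 10000 / 15.6849
= 637.56 mm

637.56 mm


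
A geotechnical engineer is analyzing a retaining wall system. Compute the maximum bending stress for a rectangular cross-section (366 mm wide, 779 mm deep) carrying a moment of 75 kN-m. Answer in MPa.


I = b * h^3 / 12 = 366 * 779^3 / 12 = 14418238739.5 mm^4
y = h / 2 = 779 / 2 = 389.5 mm
M = 75 kN-m = 75000000.0 N-mm
sigma = M * y / I = 75000000.0 * 389.5 / 14418238739.5
= 2.03 MPa

2.03 MPa


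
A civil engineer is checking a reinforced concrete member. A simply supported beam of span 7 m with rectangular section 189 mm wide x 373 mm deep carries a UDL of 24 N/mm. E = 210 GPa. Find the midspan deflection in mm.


I = 189 * 373^3 / 12 = 817348092.75 mm^4
L = 7000.0 mm, w = 24 N/mm, E = 210000.0 MPa
delta = 5 * w * L^4 / (384 * E * I)
= 5 * 24 * 7000.0^4 / (384 * 210000.0 * 817348092.75)
= 4.3714 mm

4.3714 mm


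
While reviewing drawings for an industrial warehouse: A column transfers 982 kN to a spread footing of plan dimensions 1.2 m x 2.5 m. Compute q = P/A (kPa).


A = 1.2 * 2.5 = 3.0 m^2
q = P / A = 982 / 3.0
= 327.3333 kPa

327.3333 kPa


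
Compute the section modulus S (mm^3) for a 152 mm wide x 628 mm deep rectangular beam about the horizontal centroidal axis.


S = b * h^2 / 6
= 152 * 628^2 / 6
= 152 * 394384 / 6
= 9991061.33 mm^3

9991061.33 mm^3


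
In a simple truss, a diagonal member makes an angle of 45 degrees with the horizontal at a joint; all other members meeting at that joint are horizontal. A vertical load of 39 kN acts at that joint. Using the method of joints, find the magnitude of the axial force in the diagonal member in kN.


At the joint, only the diagonal has a vertical component, so vertical equilibrium gives:
F * sin(45) = 39
F = 39 / sin(45)
= 39 / 0.707107
= 55.15 kN

55.15 kN


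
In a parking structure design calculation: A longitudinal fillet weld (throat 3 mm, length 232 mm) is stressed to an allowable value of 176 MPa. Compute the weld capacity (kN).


Strength = throat * length * allowable stress
= 3 * 232 * 176 N
= 122496 N
= 122.5 kN

122.5 kN


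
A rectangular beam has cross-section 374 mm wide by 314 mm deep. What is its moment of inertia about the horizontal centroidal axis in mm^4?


I = b * h^3 / 12
= 374 * 314^3 / 12
= 374 * 30959144 / 12
= 964893321.33 mm^4

964893321.33 mm^4


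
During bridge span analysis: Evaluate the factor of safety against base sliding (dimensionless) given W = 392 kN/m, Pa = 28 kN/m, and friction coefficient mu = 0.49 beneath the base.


Resisting force = mu * W = 0.49 * 392 = 192.08 kN/m
FOS = Resisting / Driving = 192.08 / 28
= 6.86 (dimensionless)

6.86 (dimensionless)


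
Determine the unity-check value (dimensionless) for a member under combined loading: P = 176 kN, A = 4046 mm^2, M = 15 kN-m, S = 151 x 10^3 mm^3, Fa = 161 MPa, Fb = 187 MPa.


f_a = P / A = 176000.0 / 4046 = 43.4998 MPa
f_b = M / S = 15000000.0 / 151000.0 = 99.3377 MPa
Ratio = f_a / Fa + f_b / Fb
= 43.4998 / 161 + 99.3377 / 187
= 0.8014 (dimensionless)

0.8014 (dimensionless)


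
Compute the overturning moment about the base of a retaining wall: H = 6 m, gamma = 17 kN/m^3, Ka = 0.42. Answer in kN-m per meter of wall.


Pa = 0.5 * Ka * gamma * H^2
= 0.5 * 0.42 * 17 * 6^2
= 128.52 kN/m
Arm = H / 3 = 6 / 3 = 2.0 m
Mo = Pa * arm = Pa * H / 3 = 128.52 * 6 / 3 = 257.04 kN-m/m

257.04 kN-m/m


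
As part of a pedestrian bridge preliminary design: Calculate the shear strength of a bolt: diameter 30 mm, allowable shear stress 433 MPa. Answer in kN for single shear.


A = pi * d^2 / 4 = pi * 30^2 / 4 = 706.8583 mm^2
V = f_v * A / 1000 = 433 * 706.8583 / 1000
= 306.0697 kN

306.0697 kN


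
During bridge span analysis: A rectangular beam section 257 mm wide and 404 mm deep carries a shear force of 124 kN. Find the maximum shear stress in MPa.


A = b * h = 257 * 404 = 103828 mm^2
V = 124 kN = 124000.0 N
tau_max = 1.5 * V / A = 1.5 * 124000.0 / 103828
= 1.7914 MPa

1.7914 MPa


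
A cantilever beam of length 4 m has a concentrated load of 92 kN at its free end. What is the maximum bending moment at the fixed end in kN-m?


For a cantilever with a point load at the free end:
M_max = P * L = 92 * 4 = 368 kN-m

368 kN-m


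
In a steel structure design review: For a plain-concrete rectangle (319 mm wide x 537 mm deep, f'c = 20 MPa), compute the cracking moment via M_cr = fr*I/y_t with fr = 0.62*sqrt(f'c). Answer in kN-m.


fr = 0.62 * sqrt(20) = 0.62 * 4.4721 = 2.7727 MPa
I = 319 * 537^3 / 12 = 4116539567.25 mm^4
y_t = 268.5 mm
M_cr = fr * I / y_t = 2.7727 * 4116539567.25 / 268.5 N-mm
= 42.5104 kN-m

42.5104 kN-m


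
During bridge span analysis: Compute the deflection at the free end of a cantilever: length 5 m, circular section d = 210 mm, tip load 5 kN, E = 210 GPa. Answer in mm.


I = pi * d^4 / 64 = pi * 210^4 / 64 = 95465637.63 mm^4
L = 5000.0 mm, P = 5000.0 N, E = 210000.0 MPa
delta = P * L^3 / (3 * E * I)
= 5000.0 * 5000.0^3 / (3 * 210000.0 * 95465637.63)
= 10.3918 mm

10.3918 mm


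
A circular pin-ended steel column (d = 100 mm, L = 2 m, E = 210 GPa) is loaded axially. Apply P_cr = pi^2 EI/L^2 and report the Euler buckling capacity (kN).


I = pi * d^4 / 64 = 4908738.52 mm^4
L = 2000.0 mm
P_cr = pi^2 * E * I / L^2
= 9.8696 * 210000.0 * 4908738.52 / 2000.0^2
= 2543483.63 N = 2543.4836 kN

2543.4836 kN


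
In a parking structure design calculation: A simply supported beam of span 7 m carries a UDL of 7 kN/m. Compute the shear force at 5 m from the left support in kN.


R_A = w * L / 2 = 7 * 7 / 2 = 24.5 kN
V(x) = R_A - w * x = 24.5 - 7 * 5
= -10.5 kN

-10.5 kN


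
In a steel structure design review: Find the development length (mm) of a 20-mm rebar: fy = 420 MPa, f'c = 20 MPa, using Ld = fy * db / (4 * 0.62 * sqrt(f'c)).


Ld = (fy * db) / (4 * 0.62 * sqrt(f'c))
= (420 * 20) / (4 * 0.62 * sqrt(20))
= 8400 / 11.0909
= 757.38 mm

757.38 mm


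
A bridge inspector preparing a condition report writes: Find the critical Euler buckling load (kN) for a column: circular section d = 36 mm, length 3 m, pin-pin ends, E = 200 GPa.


I = pi * d^4 / 64 = 82447.96 mm^4
L = 3000.0 mm
P_cr = pi^2 * E * I / L^2
= 9.8696 * 200000.0 * 82447.96 / 3000.0^2
= 18082.86 N = 18.0829 kN

18.0829 kN


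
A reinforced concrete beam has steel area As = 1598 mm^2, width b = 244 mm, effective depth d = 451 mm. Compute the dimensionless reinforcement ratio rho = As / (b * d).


rho = As / (b * d)
= 1598 / (244 * 451)
= 1598 / 110044
= 0.014521 (dimensionless)

0.014521 (dimensionless)


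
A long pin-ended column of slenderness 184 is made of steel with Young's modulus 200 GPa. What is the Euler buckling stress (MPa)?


sigma_cr = pi^2 * E / lambda^2
= 9.8696 * 200000.0 / 184^2
= 9.8696 * 200000.0 / 33856
= 58.3034 MPa

58.3034 MPa


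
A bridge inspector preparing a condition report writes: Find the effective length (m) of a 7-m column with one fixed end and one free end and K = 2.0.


L_eff = K * L
= 2.0 * 7
= 14.0 m

14.0 m


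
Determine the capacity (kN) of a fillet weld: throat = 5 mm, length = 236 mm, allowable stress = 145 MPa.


Strength = throat * length * allowable stress
= 5 * 236 * 145 N
= 171100 N
= 171.1 kN

171.1 kN


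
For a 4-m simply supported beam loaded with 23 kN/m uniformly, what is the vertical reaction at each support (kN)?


Total load = w * L = 23 * 4 = 92 kN
By symmetry, each reaction R = total / 2 = 92 / 2 = 46.0 kN

46.0 kN


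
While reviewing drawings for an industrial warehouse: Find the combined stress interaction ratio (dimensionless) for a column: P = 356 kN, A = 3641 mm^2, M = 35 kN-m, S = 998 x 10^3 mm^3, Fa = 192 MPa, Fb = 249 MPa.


f_a = P / A = 356000.0 / 3641 = 97.7753 MPa
f_b = M / S = 35000000.0 / 998000.0 = 35.0701 MPa
Ratio = f_a / Fa + f_b / Fb
= 97.7753 / 192 + 35.0701 / 249
= 0.6501 (dimensionless)

0.6501 (dimensionless)


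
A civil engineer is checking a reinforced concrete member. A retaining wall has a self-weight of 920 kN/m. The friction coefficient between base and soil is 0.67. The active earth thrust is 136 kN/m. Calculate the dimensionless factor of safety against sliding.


Resisting force = mu * W = 0.67 * 920 = 616.4 kN/m
FOS = Resisting / Driving = 616.4 / 136
= 4.5324 (dimensionless)

4.5324 (dimensionless)


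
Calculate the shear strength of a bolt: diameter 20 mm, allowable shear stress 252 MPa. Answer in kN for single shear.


A = pi * d^2 / 4 = pi * 20^2 / 4 = 314.1593 mm^2
V = f_v * A / 1000 = 252 * 314.1593 / 1000
= 79.1681 kN

79.1681 kN


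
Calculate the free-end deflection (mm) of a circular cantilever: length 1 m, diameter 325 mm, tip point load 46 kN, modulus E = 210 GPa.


I = pi * d^4 / 64 = pi * 325^4 / 64 = 547650316.04 mm^4
L = 1000.0 mm, P = 46000.0 N, E = 210000.0 MPa
delta = P * L^3 / (3 * E * I)
= 46000.0 * 1000.0^3 / (3 * 210000.0 * 547650316.04)
= 0.1333 mm

0.1333 mm


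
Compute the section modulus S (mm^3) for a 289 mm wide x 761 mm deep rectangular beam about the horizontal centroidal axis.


S = b * h^2 / 6
= 289 * 761^2 / 6
= 289 * 579121 / 6
= 27894328.17 mm^3

27894328.17 mm^3


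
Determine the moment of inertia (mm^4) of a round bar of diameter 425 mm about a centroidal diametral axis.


r = d / 2 = 425 / 2 = 212.5 mm
I = pi * r^4 / 4 = pi * 212.5^4 / 4
= 1601495117.31 mm^4

1601495117.31 mm^4


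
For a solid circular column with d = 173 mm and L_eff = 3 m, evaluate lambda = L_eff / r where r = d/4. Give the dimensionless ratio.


Radius of gyration r = d / 4 = 173 / 4 = 43.25 mm
L_eff = 3000.0 mm
Slenderness ratio = L / r = 3000.0 / 43.25 = 69.36 (dimensionless)

69.36 (dimensionless)


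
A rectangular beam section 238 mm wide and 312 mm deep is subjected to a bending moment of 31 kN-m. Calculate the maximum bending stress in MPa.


I = b * h^3 / 12 = 238 * 312^3 / 12 = 602364672.0 mm^4
y = h / 2 = 312 / 2 = 156.0 mm
M = 31 kN-m = 31000000.0 N-mm
sigma = M * y / I = 31000000.0 * 156.0 / 602364672.0
= 8.03 MPa

8.03 MPa


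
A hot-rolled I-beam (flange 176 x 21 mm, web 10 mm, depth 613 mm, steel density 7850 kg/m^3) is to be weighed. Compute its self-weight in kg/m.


A_flanges = 2 * 176 * 21 = 7392 mm^2
A_web = (613 - 2 * 21) * 10 = 5710 mm^2
A_total = 7392 + 5710 = 13102 mm^2 = 0.013102 m^2
Weight = rho * A = 7850 * 0.013102 = 102.8507 kg/m

102.8507 kg/m


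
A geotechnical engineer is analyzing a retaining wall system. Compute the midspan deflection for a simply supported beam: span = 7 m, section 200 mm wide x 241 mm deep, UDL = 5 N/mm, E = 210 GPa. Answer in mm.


I = 200 * 241^3 / 12 = 233292016.67 mm^4
L = 7000.0 mm, w = 5 N/mm, E = 210000.0 MPa
delta = 5 * w * L^4 / (384 * E * I)
= 5 * 5 * 7000.0^4 / (384 * 210000.0 * 233292016.67)
= 3.1907 mm

3.1907 mm


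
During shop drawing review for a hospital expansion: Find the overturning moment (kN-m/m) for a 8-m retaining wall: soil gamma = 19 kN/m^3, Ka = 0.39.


Pa = 0.5 * Ka * gamma * H^2
= 0.5 * 0.39 * 19 * 8^2
= 237.12 kN/m
Arm = H / 3 = 8 / 3 = 2.6667 m
Mo = Pa * arm = Pa * H / 3 = 237.12 * 8 / 3 = 632.32 kN-m/m

632.32 kN-m/m


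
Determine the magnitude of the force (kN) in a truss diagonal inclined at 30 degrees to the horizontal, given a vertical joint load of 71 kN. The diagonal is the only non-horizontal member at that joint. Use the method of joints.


At the joint, only the diagonal has a vertical component, so vertical equilibrium gives:
F * sin(30) = 71
F = 71 / sin(30)
= 71 / 0.5
= 142.0 kN

142.0 kN


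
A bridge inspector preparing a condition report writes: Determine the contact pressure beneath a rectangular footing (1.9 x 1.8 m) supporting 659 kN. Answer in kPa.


A = 1.9 * 1.8 = 3.42 m^2
q = P / A = 659 / 3.42
= 192.6901 kPa

192.6901 kPa


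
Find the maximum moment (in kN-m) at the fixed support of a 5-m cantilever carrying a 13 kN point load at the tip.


For a cantilever with a point load at the free end:
M_max = P * L = 13 * 5 = 65 kN-m

65 kN-m


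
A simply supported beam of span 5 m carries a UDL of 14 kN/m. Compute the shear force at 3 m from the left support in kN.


R_A = w * L / 2 = 14 * 5 / 2 = 35.0 kN
V(x) = R_A - w * x = 35.0 - 14 * 3
= -7.0 kN

-7.0 kN


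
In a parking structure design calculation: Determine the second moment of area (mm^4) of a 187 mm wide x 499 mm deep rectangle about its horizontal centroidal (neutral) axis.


I = b * h^3 / 12
= 187 * 499^3 / 12
= 187 * 124251499 / 12
= 1936252526.08 mm^4

1936252526.08 mm^4


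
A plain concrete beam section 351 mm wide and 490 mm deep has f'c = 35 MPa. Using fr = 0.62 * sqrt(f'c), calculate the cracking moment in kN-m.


fr = 0.62 * sqrt(35) = 0.62 * 5.9161 = 3.668 MPa
I = 351 * 490^3 / 12 = 3441233250.0 mm^4
y_t = 245.0 mm
M_cr = fr * I / y_t = 3.668 * 3441233250.0 / 245.0 N-mm
= 51.5197 kN-m

51.5197 kN-m


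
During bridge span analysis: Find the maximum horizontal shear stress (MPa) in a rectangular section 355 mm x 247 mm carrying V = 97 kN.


A = b * h = 355 * 247 = 87685 mm^2
V = 97 kN = 97000.0 N
tau_max = 1.5 * V / A = 1.5 * 97000.0 / 87685
= 1.6593 MPa

1.6593 MPa


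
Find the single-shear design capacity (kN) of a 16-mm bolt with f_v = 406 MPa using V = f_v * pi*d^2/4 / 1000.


A = pi * d^2 / 4 = pi * 16^2 / 4 = 201.0619 mm^2
V = f_v * A / 1000 = 406 * 201.0619 / 1000
= 81.6311 kN

81.6311 kN


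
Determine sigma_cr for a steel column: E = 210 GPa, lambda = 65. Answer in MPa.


sigma_cr = pi^2 * E / lambda^2
= 9.8696 * 210000.0 / 65^2
= 9.8696 * 210000.0 / 4225
= 490.5602 MPa

490.5602 MPa


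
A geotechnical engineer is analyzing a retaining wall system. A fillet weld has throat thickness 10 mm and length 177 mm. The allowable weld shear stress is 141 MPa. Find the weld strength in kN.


Strength = throat * length * allowable stress
= 10 * 177 * 141 N
= 249570 N
= 249.57 kN

249.57 kN


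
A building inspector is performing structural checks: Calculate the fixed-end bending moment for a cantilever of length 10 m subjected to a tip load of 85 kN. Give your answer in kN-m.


For a cantilever with a point load at the free end:
M_max = P * L = 85 * 10 = 850 kN-m

850 kN-m


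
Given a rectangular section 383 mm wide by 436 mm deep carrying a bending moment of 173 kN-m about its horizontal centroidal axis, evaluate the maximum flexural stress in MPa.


I = b * h^3 / 12 = 383 * 436^3 / 12 = 2645312570.67 mm^4
y = h / 2 = 436 / 2 = 218.0 mm
M = 173 kN-m = 173000000.0 N-mm
sigma = M * y / I = 173000000.0 * 218.0 / 2645312570.67
= 14.26 MPa

14.26 MPa


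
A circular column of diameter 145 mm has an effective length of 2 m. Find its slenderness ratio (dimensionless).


Radius of gyration r = d / 4 = 145 / 4 = 36.25 mm
L_eff = 2000.0 mm
Slenderness ratio = L / r = 2000.0 / 36.25 = 55.17 (dimensionless)

55.17 (dimensionless)


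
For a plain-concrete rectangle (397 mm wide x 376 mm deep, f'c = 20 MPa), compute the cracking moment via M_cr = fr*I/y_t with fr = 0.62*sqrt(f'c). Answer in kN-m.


fr = 0.62 * sqrt(20) = 0.62 * 4.4721 = 2.7727 MPa
I = 397 * 376^3 / 12 = 1758623189.33 mm^4
y_t = 188.0 mm
M_cr = fr * I / y_t = 2.7727 * 1758623189.33 / 188.0 N-mm
= 25.9371 kN-m

25.9371 kN-m


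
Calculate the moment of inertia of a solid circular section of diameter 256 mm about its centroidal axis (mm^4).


r = d / 2 = 256 / 2 = 128.0 mm
I = pi * r^4 / 4 = pi * 128.0^4 / 4
= 210828714.13 mm^4

210828714.13 mm^4


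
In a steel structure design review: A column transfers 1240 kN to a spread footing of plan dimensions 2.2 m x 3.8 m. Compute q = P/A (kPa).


A = 2.2 * 3.8 = 8.36 m^2
q = P / A = 1240 / 8.36
= 148.3254 kPa

148.3254 kPa


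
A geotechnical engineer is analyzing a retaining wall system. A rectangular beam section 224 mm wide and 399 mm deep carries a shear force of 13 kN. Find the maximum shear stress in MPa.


A = b * h = 224 * 399 = 89376 mm^2
V = 13 kN = 13000.0 N
tau_max = 1.5 * V / A = 1.5 * 13000.0 / 89376
= 0.2182 MPa

0.2182 MPa


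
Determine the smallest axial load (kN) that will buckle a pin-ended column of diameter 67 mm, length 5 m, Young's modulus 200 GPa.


I = pi * d^4 / 64 = 989165.84 mm^4
L = 5000.0 mm
P_cr = pi^2 * E * I / L^2
= 9.8696 * 200000.0 * 989165.84 / 5000.0^2
= 78101.4 N = 78.1014 kN

78.1014 kN


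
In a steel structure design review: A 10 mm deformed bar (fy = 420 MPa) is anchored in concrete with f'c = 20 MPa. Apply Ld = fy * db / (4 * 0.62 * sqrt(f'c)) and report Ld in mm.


Ld = (fy * db) / (4 * 0.62 * sqrt(f'c))
= (420 * 10) / (4 * 0.62 * sqrt(20))
= 4200 / 11.0909
= 378.69 mm

378.69 mm


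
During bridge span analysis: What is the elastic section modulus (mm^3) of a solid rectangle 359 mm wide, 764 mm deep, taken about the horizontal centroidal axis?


S = b * h^2 / 6
= 359 * 764^2 / 6
= 359 * 583696 / 6
= 34924477.33 mm^3

34924477.33 mm^3


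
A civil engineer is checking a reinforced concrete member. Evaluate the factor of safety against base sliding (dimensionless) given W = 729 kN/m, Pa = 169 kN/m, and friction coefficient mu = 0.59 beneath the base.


Resisting force = mu * W = 0.59 * 729 = 430.11 kN/m
FOS = Resisting / Driving = 430.11 / 169
= 2.545 (dimensionless)

2.545 (dimensionless)


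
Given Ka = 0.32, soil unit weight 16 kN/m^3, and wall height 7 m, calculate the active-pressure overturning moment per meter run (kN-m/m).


Pa = 0.5 * Ka * gamma * H^2
= 0.5 * 0.32 * 16 * 7^2
= 125.44 kN/m
Arm = H / 3 = 7 / 3 = 2.3333 m
Mo = Pa * arm = Pa * H / 3 = 125.44 * 7 / 3 = 292.6933 kN-m/m

292.6933 kN-m/m


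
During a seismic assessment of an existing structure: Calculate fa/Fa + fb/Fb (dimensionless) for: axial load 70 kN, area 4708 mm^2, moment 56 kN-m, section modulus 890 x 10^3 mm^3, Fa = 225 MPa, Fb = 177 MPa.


f_a = P / A = 70000.0 / 4708 = 14.8683 MPa
f_b = M / S = 56000000.0 / 890000.0 = 62.9213 MPa
Ratio = f_a / Fa + f_b / Fb
= 14.8683 / 225 + 62.9213 / 177
= 0.4216 (dimensionless)

0.4216 (dimensionless)


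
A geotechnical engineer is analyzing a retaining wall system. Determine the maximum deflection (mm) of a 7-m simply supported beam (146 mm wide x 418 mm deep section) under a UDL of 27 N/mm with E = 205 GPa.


I = 146 * 418^3 / 12 = 888588022.67 mm^4
L = 7000.0 mm, w = 27 N/mm, E = 205000.0 MPa
delta = 5 * w * L^4 / (384 * E * I)
= 5 * 27 * 7000.0^4 / (384 * 205000.0 * 888588022.67)
= 4.6338 mm

4.6338 mm


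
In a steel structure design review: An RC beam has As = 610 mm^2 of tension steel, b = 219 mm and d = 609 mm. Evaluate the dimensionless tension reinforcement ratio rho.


rho = As / (b * d)
= 610 / (219 * 609)
= 610 / 133371
= 0.004574 (dimensionless)

0.004574 (dimensionless)


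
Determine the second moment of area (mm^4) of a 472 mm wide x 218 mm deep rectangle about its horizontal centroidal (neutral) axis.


I = b * h^3 / 12
= 472 * 218^3 / 12
= 472 * 10360232 / 12
= 407502458.67 mm^4

407502458.67 mm^4


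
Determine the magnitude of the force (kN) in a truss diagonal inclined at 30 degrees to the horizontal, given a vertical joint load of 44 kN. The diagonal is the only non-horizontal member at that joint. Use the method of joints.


At the joint, only the diagonal has a vertical component, so vertical equilibrium gives:
F * sin(30) = 44
F = 44 / sin(30)
= 44 / 0.5
= 88.0 kN

88.0 kN


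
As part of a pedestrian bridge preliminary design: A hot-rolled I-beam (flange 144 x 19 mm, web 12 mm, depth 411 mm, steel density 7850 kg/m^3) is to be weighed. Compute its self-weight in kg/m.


A_flanges = 2 * 144 * 19 = 5472 mm^2
A_web = (411 - 2 * 19) * 12 = 4476 mm^2
A_total = 5472 + 4476 = 9948 mm^2 = 0.009948 m^2
Weight = rho * A = 7850 * 0.009948 = 78.0918 kg/m

78.0918 kg/m


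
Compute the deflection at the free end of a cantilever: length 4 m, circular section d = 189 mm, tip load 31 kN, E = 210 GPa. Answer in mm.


I = pi * d^4 / 64 = pi * 189^4 / 64 = 62635004.85 mm^4
L = 4000.0 mm, P = 31000.0 N, E = 210000.0 MPa
delta = P * L^3 / (3 * E * I)
= 31000.0 * 4000.0^3 / (3 * 210000.0 * 62635004.85)
= 50.2787 mm

50.2787 mm


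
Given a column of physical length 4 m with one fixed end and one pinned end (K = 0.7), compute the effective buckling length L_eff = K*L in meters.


L_eff = K * L
= 0.7 * 4
= 2.8 m

2.8 m


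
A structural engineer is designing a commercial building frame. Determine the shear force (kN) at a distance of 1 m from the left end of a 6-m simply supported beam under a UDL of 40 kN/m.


R_A = w * L / 2 = 40 * 6 / 2 = 120.0 kN
V(x) = R_A - w * x = 120.0 - 40 * 1
= 80.0 kN

80.0 kN


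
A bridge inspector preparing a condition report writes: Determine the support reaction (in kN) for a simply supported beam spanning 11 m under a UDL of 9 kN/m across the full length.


Total load = w * L = 9 * 11 = 99 kN
By symmetry, each reaction R = total / 2 = 99 / 2 = 49.5 kN

49.5 kN


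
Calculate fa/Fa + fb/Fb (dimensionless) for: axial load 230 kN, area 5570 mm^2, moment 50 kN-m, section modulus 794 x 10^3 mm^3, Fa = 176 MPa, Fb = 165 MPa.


f_a = P / A = 230000.0 / 5570 = 41.2926 MPa
f_b = M / S = 50000000.0 / 794000.0 = 62.9723 MPa
Ratio = f_a / Fa + f_b / Fb
= 41.2926 / 176 + 62.9723 / 165
= 0.6163 (dimensionless)

0.6163 (dimensionless)


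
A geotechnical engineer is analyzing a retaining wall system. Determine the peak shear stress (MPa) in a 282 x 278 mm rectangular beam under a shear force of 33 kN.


A = b * h = 282 * 278 = 78396 mm^2
V = 33 kN = 33000.0 N
tau_max = 1.5 * V / A = 1.5 * 33000.0 / 78396
= 0.6314 MPa

0.6314 MPa


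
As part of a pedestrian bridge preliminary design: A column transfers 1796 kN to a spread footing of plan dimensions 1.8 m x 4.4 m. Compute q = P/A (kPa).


A = 1.8 * 4.4 = 7.92 m^2
q = P / A = 1796 / 7.92
= 226.7677 kPa

226.7677 kPa


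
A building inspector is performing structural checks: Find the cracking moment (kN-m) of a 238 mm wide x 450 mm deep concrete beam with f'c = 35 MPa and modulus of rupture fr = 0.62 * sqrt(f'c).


fr = 0.62 * sqrt(35) = 0.62 * 5.9161 = 3.668 MPa
I = 238 * 450^3 / 12 = 1807312500.0 mm^4
y_t = 225.0 mm
M_cr = fr * I / y_t = 3.668 * 1807312500.0 / 225.0 N-mm
= 29.463 kN-m

29.463 kN-m


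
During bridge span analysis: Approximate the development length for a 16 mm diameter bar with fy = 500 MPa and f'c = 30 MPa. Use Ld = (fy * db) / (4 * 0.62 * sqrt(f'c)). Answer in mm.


Ld = (fy * db) / (4 * 0.62 * sqrt(f'c))
= (500 * 16) / (4 * 0.62 * sqrt(30))
= 8000 / 13.5835
= 588.95 mm

588.95 mm


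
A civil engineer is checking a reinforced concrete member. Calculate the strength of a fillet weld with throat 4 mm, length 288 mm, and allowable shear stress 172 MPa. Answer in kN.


Strength = throat * length * allowable stress
= 4 * 288 * 172 N
= 198144 N
= 198.14 kN

198.14 kN


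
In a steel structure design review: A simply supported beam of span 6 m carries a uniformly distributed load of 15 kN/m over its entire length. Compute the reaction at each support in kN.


Total load = w * L = 15 * 6 = 90 kN
By symmetry, each reaction R = total / 2 = 90 / 2 = 45.0 kN

45.0 kN


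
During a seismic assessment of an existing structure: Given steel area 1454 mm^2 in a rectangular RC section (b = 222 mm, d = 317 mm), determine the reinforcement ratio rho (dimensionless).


rho = As / (b * d)
= 1454 / (222 * 317)
= 1454 / 70374
= 0.020661 (dimensionless)

0.020661 (dimensionless)


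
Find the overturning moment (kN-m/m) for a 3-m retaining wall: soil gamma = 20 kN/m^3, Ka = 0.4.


Pa = 0.5 * Ka * gamma * H^2
= 0.5 * 0.4 * 20 * 3^2
= 36.0 kN/m
Arm = H / 3 = 3 / 3 = 1.0 m
Mo = Pa * arm = Pa * H / 3 = 36.0 * 3 / 3 = 36.0 kN-m/m

36.0 kN-m/m


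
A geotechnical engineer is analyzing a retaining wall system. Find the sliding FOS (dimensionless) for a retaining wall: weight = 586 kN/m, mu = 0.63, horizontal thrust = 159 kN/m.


Resisting force = mu * W = 0.63 * 586 = 369.18 kN/m
FOS = Resisting / Driving = 369.18 / 159
= 2.3219 (dimensionless)

2.3219 (dimensionless)


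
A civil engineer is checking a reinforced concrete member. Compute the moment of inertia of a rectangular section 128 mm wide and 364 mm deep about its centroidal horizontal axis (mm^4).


I = b * h^3 / 12
= 128 * 364^3 / 12
= 128 * 48228544 / 12
= 514437802.67 mm^4

514437802.67 mm^4


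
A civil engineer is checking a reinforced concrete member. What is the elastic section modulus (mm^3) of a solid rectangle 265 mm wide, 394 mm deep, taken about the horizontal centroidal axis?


S = b * h^2 / 6
= 265 * 394^2 / 6
= 265 * 155236 / 6
= 6856256.67 mm^3

6856256.67 mm^3


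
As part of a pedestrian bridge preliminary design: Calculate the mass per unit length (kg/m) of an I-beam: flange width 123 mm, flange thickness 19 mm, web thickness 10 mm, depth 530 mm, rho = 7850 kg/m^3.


A_flanges = 2 * 123 * 19 = 4674 mm^2
A_web = (530 - 2 * 19) * 10 = 4920 mm^2
A_total = 4674 + 4920 = 9594 mm^2 = 0.009594 m^2
Weight = rho * A = 7850 * 0.009594 = 75.3129 kg/m

75.3129 kg/m


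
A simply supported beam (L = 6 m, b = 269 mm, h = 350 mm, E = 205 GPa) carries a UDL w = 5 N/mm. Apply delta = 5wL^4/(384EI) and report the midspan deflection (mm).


I = 269 * 350^3 / 12 = 961114583.33 mm^4
L = 6000.0 mm, w = 5 N/mm, E = 205000.0 MPa
delta = 5 * w * L^4 / (384 * E * I)
= 5 * 5 * 6000.0^4 / (384 * 205000.0 * 961114583.33)
= 0.4282 mm

0.4282 mm


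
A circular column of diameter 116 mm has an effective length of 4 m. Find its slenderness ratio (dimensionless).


Radius of gyration r = d / 4 = 116 / 4 = 29.0 mm
L_eff = 4000.0 mm
Slenderness ratio = L / r = 4000.0 / 29.0 = 137.93 (dimensionless)

137.93 (dimensionless)


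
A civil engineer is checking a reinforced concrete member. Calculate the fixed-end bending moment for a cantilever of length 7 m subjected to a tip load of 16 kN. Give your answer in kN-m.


For a cantilever with a point load at the free end:
M_max = P * L = 16 * 7 = 112 kN-m

112 kN-m


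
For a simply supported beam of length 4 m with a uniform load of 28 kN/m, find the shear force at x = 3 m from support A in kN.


R_A = w * L / 2 = 28 * 4 / 2 = 56.0 kN
V(x) = R_A - w * x = 56.0 - 28 * 3
= -28.0 kN

-28.0 kN


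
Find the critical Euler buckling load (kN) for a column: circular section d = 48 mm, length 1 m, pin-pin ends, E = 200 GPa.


I = pi * d^4 / 64 = 260576.26 mm^4
L = 1000.0 mm
P_cr = pi^2 * E * I / L^2
= 9.8696 * 200000.0 * 260576.26 / 1000.0^2
= 514356.92 N = 514.3569 kN

514.3569 kN


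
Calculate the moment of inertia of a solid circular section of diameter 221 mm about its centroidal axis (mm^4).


r = d / 2 = 221 / 2 = 110.5 mm
I = pi * r^4 / 4 = pi * 110.5^4 / 4
= 117095173.24 mm^4

117095173.24 mm^4


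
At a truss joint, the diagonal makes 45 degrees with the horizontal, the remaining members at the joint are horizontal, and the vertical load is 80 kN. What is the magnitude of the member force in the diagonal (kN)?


At the joint, only the diagonal has a vertical component, so vertical equilibrium gives:
F * sin(45) = 80
F = 80 / sin(45)
= 80 / 0.707107
= 113.14 kN

113.14 kN


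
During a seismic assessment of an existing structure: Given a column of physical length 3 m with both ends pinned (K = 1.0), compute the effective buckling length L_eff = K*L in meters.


L_eff = K * L
= 1.0 * 3
= 3.0 m

3.0 m


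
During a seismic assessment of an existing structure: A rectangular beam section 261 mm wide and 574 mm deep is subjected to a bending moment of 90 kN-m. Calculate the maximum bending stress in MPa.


I = b * h^3 / 12 = 261 * 574^3 / 12 = 4113343122.0 mm^4
y = h / 2 = 574 / 2 = 287.0 mm
M = 90 kN-m = 90000000.0 N-mm
sigma = M * y / I = 90000000.0 * 287.0 / 4113343122.0
= 6.28 MPa

6.28 MPa


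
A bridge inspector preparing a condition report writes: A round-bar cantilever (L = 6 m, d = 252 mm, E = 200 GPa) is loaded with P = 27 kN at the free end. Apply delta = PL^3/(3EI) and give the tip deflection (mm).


I = pi * d^4 / 64 = pi * 252^4 / 64 = 197957546.2 mm^4
L = 6000.0 mm, P = 27000.0 N, E = 200000.0 MPa
delta = P * L^3 / (3 * E * I)
= 27000.0 * 6000.0^3 / (3 * 200000.0 * 197957546.2)
= 49.1014 mm

49.1014 mm


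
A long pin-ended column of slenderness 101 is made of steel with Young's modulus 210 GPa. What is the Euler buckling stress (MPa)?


sigma_cr = pi^2 * E / lambda^2
= 9.8696 * 210000.0 / 101^2
= 9.8696 * 210000.0 / 10201
= 203.1778 MPa

203.1778 MPa


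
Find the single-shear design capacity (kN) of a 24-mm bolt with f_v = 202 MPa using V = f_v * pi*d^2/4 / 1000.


A = pi * d^2 / 4 = pi * 24^2 / 4 = 452.3893 mm^2
V = f_v * A / 1000 = 202 * 452.3893 / 1000
= 91.3826 kN

91.3826 kN


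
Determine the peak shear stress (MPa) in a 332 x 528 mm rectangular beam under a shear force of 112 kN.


A = b * h = 332 * 528 = 175296 mm^2
V = 112 kN = 112000.0 N
tau_max = 1.5 * V / A = 1.5 * 112000.0 / 175296
= 0.9584 MPa

0.9584 MPa


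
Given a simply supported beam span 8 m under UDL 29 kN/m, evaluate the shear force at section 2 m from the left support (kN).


R_A = w * L / 2 = 29 * 8 / 2 = 116.0 kN
V(x) = R_A - w * x = 116.0 - 29 * 2
= 58.0 kN

58.0 kN


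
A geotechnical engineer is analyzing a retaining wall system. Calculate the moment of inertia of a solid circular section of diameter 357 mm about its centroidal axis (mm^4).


r = d / 2 = 357 / 2 = 178.5 mm
I = pi * r^4 / 4 = pi * 178.5^4 / 4
= 797338552.09 mm^4

797338552.09 mm^4


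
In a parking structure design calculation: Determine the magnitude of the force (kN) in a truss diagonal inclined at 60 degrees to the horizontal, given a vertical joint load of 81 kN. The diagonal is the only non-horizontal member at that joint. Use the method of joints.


At the joint, only the diagonal has a vertical component, so vertical equilibrium gives:
F * sin(60) = 81
F = 81 / sin(60)
= 81 / 0.866025
= 93.53 kN

93.53 kN


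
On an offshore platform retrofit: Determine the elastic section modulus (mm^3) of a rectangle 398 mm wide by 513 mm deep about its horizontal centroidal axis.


S = b * h^2 / 6
= 398 * 513^2 / 6
= 398 * 263169 / 6
= 17456877.0 mm^3

17456877.0 mm^3
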